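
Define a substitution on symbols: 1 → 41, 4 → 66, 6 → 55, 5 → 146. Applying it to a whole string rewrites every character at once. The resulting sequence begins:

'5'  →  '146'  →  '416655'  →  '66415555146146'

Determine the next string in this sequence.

Applying the rule to each of the 14 symbols of 66415555146146 gives the pieces 55 55 66 41 146 146 146 146 41 66 55 41 66 55, which concatenate to the answer.

55556641146146146146416655416655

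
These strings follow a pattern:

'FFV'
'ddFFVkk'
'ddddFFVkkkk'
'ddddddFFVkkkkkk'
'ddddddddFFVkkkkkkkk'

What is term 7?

Every step adds dd to the front and kk to the end of the previous string.
From ddddddddFFVkkkkkkkk, 2 further steps: ddddddddFFVkkkkkkkk → ddddddddddFFVkkkkkkkkkk → (answer).

ddddddddddddFFVkkkkkkkkkkkk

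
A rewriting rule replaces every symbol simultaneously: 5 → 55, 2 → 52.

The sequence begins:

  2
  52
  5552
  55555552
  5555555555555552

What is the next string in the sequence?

Rewriting the 16 symbols of 5555555555555552 one by one yields 55 55 55 55 55 55 55 55 55 55 55 55 55 55 55 52; concatenated:

55555555555555555555555555555552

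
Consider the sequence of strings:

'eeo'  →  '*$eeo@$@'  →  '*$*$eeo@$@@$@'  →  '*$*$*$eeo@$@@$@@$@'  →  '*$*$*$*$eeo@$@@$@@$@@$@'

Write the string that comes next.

*$*$*$*$*$eeo@$@@$@@$@@$@@$@

Every step adds *$ to the front and @$@ to the end of the previous string.
So the next term is *$·*$*$*$*$eeo@$@@$@@$@@$@·@$@.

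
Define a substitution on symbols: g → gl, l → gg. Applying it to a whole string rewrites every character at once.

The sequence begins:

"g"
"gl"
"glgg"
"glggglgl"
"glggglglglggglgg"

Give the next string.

Rewriting the 16 symbols of glggglglglggglgg one by one yields gl gg gl gl gl gg gl gg gl gg gl gl gl gg gl gl; concatenated:

glggglglglggglggglggglglglggglgl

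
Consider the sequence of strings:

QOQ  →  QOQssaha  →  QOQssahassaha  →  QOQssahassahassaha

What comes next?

The strings grow by a fixed suffix ssaha each time.
So the next term is QOQssahassahassaha·ssaha.

QOQssahassahassahassaha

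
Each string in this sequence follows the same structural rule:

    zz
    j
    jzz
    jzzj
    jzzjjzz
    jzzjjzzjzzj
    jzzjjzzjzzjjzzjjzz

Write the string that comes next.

jzzjjzzjzzjjzzjjzzjzzjjzzjzzj

From term 3 onward, concatenate the last term with the second-to-last: j·zz = jzz, jzz·j = jzzj, …
Continuing: jzzjjzzjzzjjzzjjzz · jzzjjzzjzzj gives term 8.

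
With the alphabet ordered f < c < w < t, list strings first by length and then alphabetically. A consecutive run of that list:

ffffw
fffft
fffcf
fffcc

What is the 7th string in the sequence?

Stepping forward 3 times from fffcc: fffcc → fffcw → fffct, then the target.

fffwf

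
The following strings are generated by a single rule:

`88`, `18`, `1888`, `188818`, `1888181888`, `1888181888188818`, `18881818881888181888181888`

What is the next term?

Each term (from the third on) is the previous term followed by the one before it: term 3 = 18·88 = 1888.
So term 8 is 18881818881888181888181888·1888181888188818.

188818188818881818881818881888181888188818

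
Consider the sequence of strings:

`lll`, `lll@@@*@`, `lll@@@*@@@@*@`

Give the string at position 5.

Every step adds @@@*@ to the end: s(k+1) = s(k)·@@@*@.
From lll@@@*@@@@*@, 2 further steps: lll@@@*@@@@*@ → lll@@@*@@@@*@@@@*@ → (answer).

lll@@@*@@@@*@@@@*@@@@*@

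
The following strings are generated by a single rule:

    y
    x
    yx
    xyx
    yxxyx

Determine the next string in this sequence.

This is a Fibonacci-style word recurrence s(k) = s(k−2)·s(k−1): e.g. y·x = yx.
So term 6 is xyx·yxxyx.

xyxyxxyx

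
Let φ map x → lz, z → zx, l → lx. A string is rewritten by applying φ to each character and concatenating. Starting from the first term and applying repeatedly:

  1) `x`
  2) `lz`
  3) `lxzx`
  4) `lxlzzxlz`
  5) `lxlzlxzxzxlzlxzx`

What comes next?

φ(lxlzlxzxzxlzlxzx) expands symbol-by-symbol to lx lz lx zx lx lz zx lz zx lz lx zx lx lz zx lz; joining the 16 pieces gives the next term.

lxlzlxzxlxlzzxlzzxlzlxzxlxlzzxlz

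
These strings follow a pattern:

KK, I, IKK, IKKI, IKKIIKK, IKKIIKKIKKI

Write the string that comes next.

Each term (from the third on) is the previous term followed by the one before it: term 3 = I·KK = IKK.
Continuing: IKKIIKKIKKI · IKKIIKK gives term 7.

IKKIIKKIKKIIKKIIKK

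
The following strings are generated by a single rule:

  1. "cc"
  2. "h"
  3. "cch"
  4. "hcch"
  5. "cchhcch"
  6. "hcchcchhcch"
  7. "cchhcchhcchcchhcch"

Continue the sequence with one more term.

hcchcchhcchcchhcchhcchcchhcch

This is a Fibonacci-style word recurrence s(k) = s(k−2)·s(k−1): e.g. cc·h = cch.
The next term joins hcchcchhcch and cchhcchhcchcchhcch.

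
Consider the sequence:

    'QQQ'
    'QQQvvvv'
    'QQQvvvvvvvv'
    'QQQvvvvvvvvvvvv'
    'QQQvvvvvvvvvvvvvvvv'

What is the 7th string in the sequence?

QQQvvvvvvvvvvvvvvvvvvvvvvvv

The strings grow by a fixed suffix vvvv each time.
From QQQvvvvvvvvvvvvvvvv, 2 further steps: QQQvvvvvvvvvvvvvvvv → QQQvvvvvvvvvvvvvvvvvvvv → (answer).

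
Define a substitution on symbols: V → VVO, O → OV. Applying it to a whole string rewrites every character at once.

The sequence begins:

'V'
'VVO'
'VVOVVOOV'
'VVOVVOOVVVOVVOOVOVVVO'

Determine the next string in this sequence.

Rewriting the 21 symbols of VVOVVOOVVVOVVOOVOVVVO one by one yields VVO VVO OV VVO VVO OV OV VVO VVO VVO OV VVO VVO OV OV VVO OV VVO VVO VVO OV; concatenated:

VVOVVOOVVVOVVOOVOVVVOVVOVVOOVVVOVVOOVOVVVOOVVVOVVOVVOOV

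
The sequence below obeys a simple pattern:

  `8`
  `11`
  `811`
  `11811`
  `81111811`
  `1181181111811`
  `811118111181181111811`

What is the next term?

Each term (from the third on) is the two preceding terms concatenated in order: term 3 = 8·11 = 811.
The next term joins 1181181111811 and 811118111181181111811.

1181181111811811118111181181111811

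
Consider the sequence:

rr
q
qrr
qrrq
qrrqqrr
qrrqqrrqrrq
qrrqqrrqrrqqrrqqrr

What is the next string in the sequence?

qrrqqrrqrrqqrrqqrrqrrqqrrqrrq

Each term (from the third on) is the previous term followed by the one before it: term 3 = q·rr = qrr.
The next term joins qrrqqrrqrrqqrrqqrr and qrrqqrrqrrq.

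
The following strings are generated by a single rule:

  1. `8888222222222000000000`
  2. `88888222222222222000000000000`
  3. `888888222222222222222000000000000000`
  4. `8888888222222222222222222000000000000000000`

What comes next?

Each string has the form 8^{n+1} 2^{3n} 0^{3n}, where the shown terms are n = 3, 4, 5, 6.
Setting n = 7 gives 8, 21, 21 characters in each block.

88888888222222222222222222222000000000000000000000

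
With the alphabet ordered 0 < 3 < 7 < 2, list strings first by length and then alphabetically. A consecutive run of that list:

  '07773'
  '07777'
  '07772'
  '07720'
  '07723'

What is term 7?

07722

Advancing 2 positions from 07723 through 07723 → 07727 reaches term 7.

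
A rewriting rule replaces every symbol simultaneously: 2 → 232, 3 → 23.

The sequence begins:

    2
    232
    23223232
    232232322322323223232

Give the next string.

Applying the rule to each of the 21 symbols of 232232322322323223232 gives the pieces 232 23 232 232 23 232 23 232 232 23 232 232 23 232 23 232 232 23 232 23 232, which concatenate to the answer.

2322323223223232232322322323223223232232322322323223232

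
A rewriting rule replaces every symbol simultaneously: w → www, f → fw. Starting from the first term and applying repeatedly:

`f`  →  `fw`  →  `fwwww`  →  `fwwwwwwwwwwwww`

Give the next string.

Replace each of the 14 characters of fwwwwwwwwwwwww in place — fw www www www www www www www www www www www www www — and concatenate.

fwwwwwwwwwwwwwwwwwwwwwwwwwwwwwwwwwwwwwwww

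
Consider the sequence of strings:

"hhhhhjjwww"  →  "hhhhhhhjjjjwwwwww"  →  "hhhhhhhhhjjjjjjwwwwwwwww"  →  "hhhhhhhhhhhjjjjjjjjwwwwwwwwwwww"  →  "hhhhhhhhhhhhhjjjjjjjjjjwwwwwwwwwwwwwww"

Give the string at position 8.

hhhhhhhhhhhhhhhhhhhjjjjjjjjjjjjjjjjwwwwwwwwwwwwwwwwwwwwwwww

The n-th term is 2n+3 h's then 2n j's then 3n w's (n = 1, 2, …).
For term 8, n = 8, so the run lengths are 19, 16, 24.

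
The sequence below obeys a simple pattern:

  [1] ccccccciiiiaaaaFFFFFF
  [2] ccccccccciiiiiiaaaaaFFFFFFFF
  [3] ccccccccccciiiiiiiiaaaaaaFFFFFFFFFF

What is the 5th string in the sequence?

Term n consists of 2n+3 c's, followed by 2n i's, followed by n+2 a's, followed by 2n+2 F's, where the shown terms are n = 2, 3, 4.
For term 5, n = 6, so the run lengths are 15, 12, 8, 14.

ccccccccccccccciiiiiiiiiiiiaaaaaaaaFFFFFFFFFFFFFF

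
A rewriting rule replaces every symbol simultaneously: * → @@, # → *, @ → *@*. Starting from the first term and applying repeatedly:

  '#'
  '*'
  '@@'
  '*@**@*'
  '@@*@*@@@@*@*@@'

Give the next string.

Replace each of the 14 characters of @@*@*@@@@*@*@@ in place — *@* *@* @@ *@* @@ *@* *@* *@* *@* @@ *@* @@ *@* *@* — and concatenate.

*@**@*@@*@*@@*@**@**@**@*@@*@*@@*@**@*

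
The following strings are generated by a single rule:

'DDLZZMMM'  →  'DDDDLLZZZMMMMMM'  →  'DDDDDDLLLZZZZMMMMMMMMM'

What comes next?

Reading off run lengths: D runs 2, 4, 6; L runs 1, 2, 3; Z runs 2, 3, 4; M runs 3, 6, 9 — each is linear in n (n = 1, 2, …).
At n = 4 the blocks have lengths 8, 4, 5, 12.

DDDDDDDDLLLLZZZZZMMMMMMMMMMMM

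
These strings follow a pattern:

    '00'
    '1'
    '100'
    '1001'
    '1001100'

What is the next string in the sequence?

Each term (from the third on) is the previous term followed by the one before it: term 3 = 1·00 = 100.
Continuing: 1001100 · 1001 gives term 6.

10011001001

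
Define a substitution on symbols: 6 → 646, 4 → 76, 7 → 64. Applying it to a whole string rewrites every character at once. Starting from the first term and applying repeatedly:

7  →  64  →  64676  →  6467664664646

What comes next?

6467664664646646766466467664676646

φ(6467664664646) expands symbol-by-symbol to 646 76 646 64 646 646 76 646 646 76 646 76 646; joining the 13 pieces gives the next term.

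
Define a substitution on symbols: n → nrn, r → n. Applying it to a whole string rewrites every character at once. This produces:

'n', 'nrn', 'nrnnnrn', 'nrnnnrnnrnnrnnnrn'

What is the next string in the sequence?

nrnnnrnnrnnrnnnrnnrnnnrnnrnnnrnnrnnrnnnrn

Replace each of the 17 characters of nrnnnrnnrnnrnnnrn in place — nrn n nrn nrn nrn n nrn nrn n nrn nrn n nrn nrn nrn n nrn — and concatenate.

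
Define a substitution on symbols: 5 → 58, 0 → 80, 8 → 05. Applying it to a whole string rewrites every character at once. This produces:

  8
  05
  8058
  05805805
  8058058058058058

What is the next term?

Applying the rule to each of the 16 symbols of 8058058058058058 gives the pieces 05 80 58 05 80 58 05 80 58 05 80 58 05 80 58 05, which concatenate to the answer.

05805805805805805805805805805805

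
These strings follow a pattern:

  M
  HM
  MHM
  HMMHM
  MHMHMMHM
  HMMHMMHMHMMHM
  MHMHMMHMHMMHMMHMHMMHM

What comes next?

HMMHMMHMHMMHMMHMHMMHMHMMHMMHMHMMHM

This is a Fibonacci-style word recurrence s(k) = s(k−2)·s(k−1): e.g. M·HM = MHM.
So term 8 is HMMHMMHMHMMHM·MHMHMMHMHMMHMMHMHMMHM.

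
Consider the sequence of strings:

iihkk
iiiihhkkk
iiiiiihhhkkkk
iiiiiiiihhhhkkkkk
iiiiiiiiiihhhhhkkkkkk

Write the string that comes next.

iiiiiiiiiiiihhhhhhkkkkkkk

The n-th term is 2n i's then n h's then n+1 k's (n = 1, 2, …).
Setting n = 6 gives 12, 6, 7 characters in each block.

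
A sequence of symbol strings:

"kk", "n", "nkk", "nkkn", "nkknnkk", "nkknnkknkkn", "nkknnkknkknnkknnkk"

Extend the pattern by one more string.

This is a Fibonacci-style word recurrence s(k) = s(k−1)·s(k−2): e.g. n·kk = nkk.
So term 8 is nkknnkknkknnkknnkk·nkknnkknkkn.

nkknnkknkknnkknnkknkknnkknkkn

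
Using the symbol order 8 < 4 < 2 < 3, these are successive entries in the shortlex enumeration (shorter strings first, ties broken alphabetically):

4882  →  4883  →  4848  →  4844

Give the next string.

Treat 4844 as a base-4 numeral over the given alphabet and add one, carrying through any trailing 3's.

4842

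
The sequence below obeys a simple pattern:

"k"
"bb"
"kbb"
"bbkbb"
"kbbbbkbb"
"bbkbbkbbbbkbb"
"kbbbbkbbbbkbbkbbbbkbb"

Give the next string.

bbkbbkbbbbkbbkbbbbkbbbbkbbkbbbbkbb

From term 3 onward, concatenate the second-to-last term with the last: k·bb = kbb, bb·kbb = bbkbb, …
Continuing: bbkbbkbbbbkbb · kbbbbkbbbbkbbkbbbbkbb gives term 8.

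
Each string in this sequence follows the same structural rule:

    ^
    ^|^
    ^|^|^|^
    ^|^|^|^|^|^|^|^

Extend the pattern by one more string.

^|^|^|^|^|^|^|^|^|^|^|^|^|^|^|^

Each string is two copies of the previous one joined by '|'.
One more doubling of ^|^|^|^|^|^|^|^ gives the answer.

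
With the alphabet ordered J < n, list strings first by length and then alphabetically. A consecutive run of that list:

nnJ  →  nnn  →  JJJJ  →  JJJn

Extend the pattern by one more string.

Treat JJJn as a base-2 numeral over the given alphabet and add one, carrying through any trailing n's.

JJnJ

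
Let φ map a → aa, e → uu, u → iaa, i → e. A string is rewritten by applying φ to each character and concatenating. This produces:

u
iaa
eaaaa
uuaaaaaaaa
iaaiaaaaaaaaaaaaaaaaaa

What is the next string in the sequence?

Applying the rule to each of the 22 symbols of iaaiaaaaaaaaaaaaaaaaaa gives the pieces e aa aa e aa aa aa aa aa aa aa aa aa aa aa aa aa aa aa aa aa aa, which concatenate to the answer.

eaaaaeaaaaaaaaaaaaaaaaaaaaaaaaaaaaaaaaaaaa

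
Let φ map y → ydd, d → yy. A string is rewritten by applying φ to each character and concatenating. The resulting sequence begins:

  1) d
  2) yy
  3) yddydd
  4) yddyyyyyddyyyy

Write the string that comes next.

Rewriting the 14 symbols of yddyyyyyddyyyy one by one yields ydd yy yy ydd ydd ydd ydd ydd yy yy ydd ydd ydd ydd; concatenated:

yddyyyyyddyddyddyddyddyyyyyddyddyddydd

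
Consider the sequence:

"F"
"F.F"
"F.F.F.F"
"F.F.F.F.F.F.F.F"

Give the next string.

F.F.F.F.F.F.F.F.F.F.F.F.F.F.F.F

s(k+1) = s(k)·.·s(k) — each term doubles the last with '.' between the halves.
So the next term is two copies of F.F.F.F.F.F.F.F with '.' between the halves.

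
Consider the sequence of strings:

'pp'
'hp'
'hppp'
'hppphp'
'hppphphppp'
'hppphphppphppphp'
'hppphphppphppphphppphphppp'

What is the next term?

From term 3 onward, concatenate the last term with the second-to-last: hp·pp = hppp, hppp·hp = hppphp, …
Continuing: hppphphppphppphphppphphppp · hppphphppphppphp gives term 8.

hppphphppphppphphppphphppphppphphppphppphp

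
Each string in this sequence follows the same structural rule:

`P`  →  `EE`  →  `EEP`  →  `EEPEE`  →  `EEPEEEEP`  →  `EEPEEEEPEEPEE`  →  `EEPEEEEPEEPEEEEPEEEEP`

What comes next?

EEPEEEEPEEPEEEEPEEEEPEEPEEEEPEEPEE

From term 3 onward, concatenate the last term with the second-to-last: EE·P = EEP, EEP·EE = EEPEE, …
So term 8 is EEPEEEEPEEPEEEEPEEEEP·EEPEEEEPEEPEE.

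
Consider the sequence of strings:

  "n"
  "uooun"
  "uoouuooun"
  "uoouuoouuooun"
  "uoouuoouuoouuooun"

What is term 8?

Every step adds uoou at the front: s(k+1) = uoou·s(k).
From uoouuoouuoouuooun, 3 further steps: uoouuoouuoouuooun → uoouuoouuoouuoouuooun → uoouuoouuoouuoouuoouuooun → (answer).

uoouuoouuoouuoouuoouuoouuooun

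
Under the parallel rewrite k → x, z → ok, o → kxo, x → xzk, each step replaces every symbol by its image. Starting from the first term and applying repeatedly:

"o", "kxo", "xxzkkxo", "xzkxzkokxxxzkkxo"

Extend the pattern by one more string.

xzkokxxzkokxkxoxxzkxzkxzkokxxxzkkxo

Applying the rule to each of the 16 symbols of xzkxzkokxxxzkkxo gives the pieces xzk ok x xzk ok x kxo x xzk xzk xzk ok x x xzk kxo, which concatenate to the answer.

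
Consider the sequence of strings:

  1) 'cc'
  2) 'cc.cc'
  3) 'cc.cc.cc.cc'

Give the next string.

Every step duplicates the string with '.' between the halves.
Doubling cc.cc.cc.cc with '.' between the halves:

cc.cc.cc.cc.cc.cc.cc.cc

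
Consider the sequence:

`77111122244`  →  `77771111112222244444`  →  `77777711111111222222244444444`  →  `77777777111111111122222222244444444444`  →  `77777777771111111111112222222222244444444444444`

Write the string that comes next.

77777777777711111111111111222222222222244444444444444444

The n-th term is 2n 7's then 2n+2 1's then 2n+1 2's then 3n-1 4's (n = 1, 2, …).
For the next term, n = 6, so the run lengths are 12, 14, 13, 17.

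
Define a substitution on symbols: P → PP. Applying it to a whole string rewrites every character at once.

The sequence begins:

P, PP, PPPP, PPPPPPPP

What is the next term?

Expanding PPPPPPPP: P→PP, P→PP, P→PP, P→PP, P→PP, P→PP, P→PP, P→PP. Concatenated: PP PP PP PP PP PP PP PP.

PPPPPPPPPPPPPPPP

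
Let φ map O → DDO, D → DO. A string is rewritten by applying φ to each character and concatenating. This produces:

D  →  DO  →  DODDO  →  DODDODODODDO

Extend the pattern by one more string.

Apply φ to DODDODODODDO symbol by symbol: D→DO, O→DDO, D→DO, D→DO, O→DDO, D→DO, O→DDO, D→DO, O→DDO, D→DO, D→DO, O→DDO; joined: DO DDO DO DO DDO DO DDO DO DDO DO DO DDO.

DODDODODODDODODDODODDODODODDO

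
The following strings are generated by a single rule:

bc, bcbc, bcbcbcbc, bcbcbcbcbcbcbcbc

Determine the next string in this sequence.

Each string is two copies of the previous one concatenated.
One more doubling of bcbcbcbcbcbcbcbc gives the answer.

bcbcbcbcbcbcbcbcbcbcbcbcbcbcbcbc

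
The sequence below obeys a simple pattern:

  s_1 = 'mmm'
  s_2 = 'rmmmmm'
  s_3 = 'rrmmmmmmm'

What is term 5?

Every step adds r to the front and mm to the end of the previous string.
From rrmmmmmmm, 2 further steps: rrmmmmmmm → rrrmmmmmmmmm → (answer).

rrrrmmmmmmmmmmm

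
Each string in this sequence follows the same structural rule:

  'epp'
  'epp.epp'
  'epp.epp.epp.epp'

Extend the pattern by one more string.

Each string is two copies of the previous one joined by '.'.
Doubling epp.epp.epp.epp with '.' between the halves:

epp.epp.epp.epp.epp.epp.epp.epp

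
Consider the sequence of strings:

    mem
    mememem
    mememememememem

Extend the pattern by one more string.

Each string is two copies of the previous one joined by 'e'.
One more doubling of mememememememem gives the answer.

mememememememememememememememem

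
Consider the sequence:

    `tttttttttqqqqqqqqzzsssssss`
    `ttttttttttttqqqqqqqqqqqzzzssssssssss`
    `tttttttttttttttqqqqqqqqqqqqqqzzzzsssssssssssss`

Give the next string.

ttttttttttttttttttqqqqqqqqqqqqqqqqqzzzzzssssssssssssssss

Reading off run lengths: t runs 9, 12, 15; q runs 8, 11, 14; z runs 2, 3, 4; s runs 7, 10, 13 — each is linear in n, where the shown terms are n = 2, 3, 4.
At n = 5 the blocks have lengths 18, 17, 5, 16.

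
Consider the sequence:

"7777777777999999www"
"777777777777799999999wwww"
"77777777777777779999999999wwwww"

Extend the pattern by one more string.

Reading off run lengths: 7 runs 10, 13, 16; 9 runs 6, 8, 10; w runs 3, 4, 5 — each is linear in n, where the shown terms are n = 3, 4, 5.
At n = 6 the blocks have lengths 19, 12, 6.

7777777777777777777999999999999wwwwww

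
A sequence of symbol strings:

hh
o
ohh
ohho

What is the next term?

ohhoohh

Each term (from the third on) is the previous term followed by the one before it: term 3 = o·hh = ohh.
Continuing: ohho · ohh gives term 5.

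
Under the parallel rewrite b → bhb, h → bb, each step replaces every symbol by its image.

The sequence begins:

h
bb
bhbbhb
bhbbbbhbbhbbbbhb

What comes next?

bhbbbbhbbhbbhbbhbbbbhbbhbbbbhbbhbbhbbhbbbbhb

Replace each of the 16 characters of bhbbbbhbbhbbbbhb in place — bhb bb bhb bhb bhb bhb bb bhb bhb bb bhb bhb bhb bhb bb bhb — and concatenate.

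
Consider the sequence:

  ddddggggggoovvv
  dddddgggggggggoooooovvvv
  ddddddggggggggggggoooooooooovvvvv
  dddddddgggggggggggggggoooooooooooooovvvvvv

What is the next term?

Term n consists of n+3 d's, followed by 3n+3 g's, followed by 4n-2 o's, followed by n+2 v's (n = 1, 2, …).
At n = 5 the blocks have lengths 8, 18, 18, 7.

ddddddddggggggggggggggggggoooooooooooooooooovvvvvvv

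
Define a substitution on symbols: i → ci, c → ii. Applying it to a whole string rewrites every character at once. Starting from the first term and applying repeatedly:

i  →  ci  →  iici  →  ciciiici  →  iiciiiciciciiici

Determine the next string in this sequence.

Applying the rule to each of the 16 symbols of iiciiiciciciiici gives the pieces ci ci ii ci ci ci ii ci ii ci ii ci ci ci ii ci, which concatenate to the answer.

ciciiiciciciiiciiiciiiciciciiici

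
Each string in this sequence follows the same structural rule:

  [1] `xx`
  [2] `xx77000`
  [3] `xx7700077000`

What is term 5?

xx77000770007700077000

Every step adds 77000 to the end: s(k+1) = s(k)·77000.
From xx7700077000, 2 further steps: xx7700077000 → xx770007700077000 → (answer).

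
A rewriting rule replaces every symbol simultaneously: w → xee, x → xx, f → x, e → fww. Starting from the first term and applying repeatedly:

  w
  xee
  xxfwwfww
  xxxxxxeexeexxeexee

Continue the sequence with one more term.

xxxxxxxxxxxxfwwfwwxxfwwfwwxxxxfwwfwwxxfwwfww

Replace each of the 18 characters of xxxxxxeexeexxeexee in place — xx xx xx xx xx xx fww fww xx fww fww xx xx fww fww xx fww fww — and concatenate.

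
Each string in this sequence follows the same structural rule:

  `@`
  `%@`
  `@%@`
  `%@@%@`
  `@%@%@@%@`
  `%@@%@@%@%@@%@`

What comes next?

Each term (from the third on) is the two preceding terms concatenated in order: term 3 = @·%@ = @%@.
Continuing: @%@%@@%@ · %@@%@@%@%@@%@ gives term 7.

@%@%@@%@%@@%@@%@%@@%@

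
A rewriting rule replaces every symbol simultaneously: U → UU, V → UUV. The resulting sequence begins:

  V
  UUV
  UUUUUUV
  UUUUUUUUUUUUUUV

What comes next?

UUUUUUUUUUUUUUUUUUUUUUUUUUUUUUV

Replace each of the 15 characters of UUUUUUUUUUUUUUV in place — UU UU UU UU UU UU UU UU UU UU UU UU UU UU UUV — and concatenate.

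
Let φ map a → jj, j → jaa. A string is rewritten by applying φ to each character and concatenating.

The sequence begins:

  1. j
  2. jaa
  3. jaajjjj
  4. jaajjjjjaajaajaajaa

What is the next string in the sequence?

jaajjjjjaajaajaajaajaajjjjjaajjjjjaajjjjjaajjjj

Applying the rule to each of the 19 symbols of jaajjjjjaajaajaajaa gives the pieces jaa jj jj jaa jaa jaa jaa jaa jj jj jaa jj jj jaa jj jj jaa jj jj, which concatenate to the answer.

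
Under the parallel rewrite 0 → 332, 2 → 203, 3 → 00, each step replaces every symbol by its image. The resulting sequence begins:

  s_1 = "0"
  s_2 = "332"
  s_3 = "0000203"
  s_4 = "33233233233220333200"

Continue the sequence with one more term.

Rewriting the 20 symbols of 33233233233220333200 one by one yields 00 00 203 00 00 203 00 00 203 00 00 203 203 332 00 00 00 203 332 332; concatenated:

0000203000020300002030000203203332000000203332332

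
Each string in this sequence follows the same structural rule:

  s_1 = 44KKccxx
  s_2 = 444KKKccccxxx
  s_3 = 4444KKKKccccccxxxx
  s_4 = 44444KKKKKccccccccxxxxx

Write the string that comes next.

444444KKKKKKccccccccccxxxxxx

Term n consists of n+1 4's, followed by n+1 K's, followed by 2n c's, followed by n+1 x's (n = 1, 2, …).
Setting n = 5 gives 6, 6, 10, 6 characters in each block.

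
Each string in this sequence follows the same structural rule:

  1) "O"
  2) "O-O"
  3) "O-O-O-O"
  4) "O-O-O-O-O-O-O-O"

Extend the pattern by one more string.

s(k+1) = s(k)·-·s(k) — each term doubles the last with '-' between the halves.
One more doubling of O-O-O-O-O-O-O-O gives the answer.

O-O-O-O-O-O-O-O-O-O-O-O-O-O-O-O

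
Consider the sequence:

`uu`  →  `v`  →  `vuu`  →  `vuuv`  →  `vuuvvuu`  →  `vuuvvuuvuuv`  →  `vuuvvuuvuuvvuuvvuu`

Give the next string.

Each term (from the third on) is the previous term followed by the one before it: term 3 = v·uu = vuu.
So term 8 is vuuvvuuvuuvvuuvvuu·vuuvvuuvuuv.

vuuvvuuvuuvvuuvvuuvuuvvuuvuuv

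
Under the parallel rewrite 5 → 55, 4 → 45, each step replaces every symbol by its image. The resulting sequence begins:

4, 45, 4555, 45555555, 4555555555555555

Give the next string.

Rewriting the 16 symbols of 4555555555555555 one by one yields 45 55 55 55 55 55 55 55 55 55 55 55 55 55 55 55; concatenated:

45555555555555555555555555555555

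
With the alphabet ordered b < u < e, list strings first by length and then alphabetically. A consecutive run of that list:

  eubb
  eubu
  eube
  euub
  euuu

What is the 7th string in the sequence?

Advancing 2 positions from euuu through euuu → euue reaches term 7.

eueb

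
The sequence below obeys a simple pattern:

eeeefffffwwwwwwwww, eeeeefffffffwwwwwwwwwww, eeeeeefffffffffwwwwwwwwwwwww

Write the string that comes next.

eeeeeeefffffffffffwwwwwwwwwwwwwww

Reading off run lengths: e runs 4, 5, 6; f runs 5, 7, 9; w runs 9, 11, 13 — each is linear in n, where the shown terms are n = 3, 4, 5.
At n = 6 the blocks have lengths 7, 11, 15.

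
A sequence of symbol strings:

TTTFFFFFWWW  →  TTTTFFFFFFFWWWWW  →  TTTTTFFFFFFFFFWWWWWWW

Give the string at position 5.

The n-th term is n+1 T's then 2n+1 F's then 2n-1 W's, where the shown terms are n = 2, 3, 4.
At n = 6 the blocks have lengths 7, 13, 11.

TTTTTTTFFFFFFFFFFFFFWWWWWWWWWWW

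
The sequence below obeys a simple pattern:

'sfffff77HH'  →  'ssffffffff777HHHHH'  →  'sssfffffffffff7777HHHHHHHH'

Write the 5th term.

The n-th term is n s's then 3n+2 f's then n+1 7's then 3n-1 H's (n = 1, 2, …).
At n = 5 the blocks have lengths 5, 17, 6, 14.

sssssfffffffffffffffff777777HHHHHHHHHHHHHH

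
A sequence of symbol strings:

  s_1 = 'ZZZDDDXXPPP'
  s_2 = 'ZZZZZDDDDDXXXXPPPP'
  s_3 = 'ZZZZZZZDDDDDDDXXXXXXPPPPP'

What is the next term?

The n-th term is 2n+1 Z's then 2n+1 D's then 2n X's then n+2 P's (n = 1, 2, …).
At n = 4 the blocks have lengths 9, 9, 8, 6.

ZZZZZZZZZDDDDDDDDDXXXXXXXXPPPPPP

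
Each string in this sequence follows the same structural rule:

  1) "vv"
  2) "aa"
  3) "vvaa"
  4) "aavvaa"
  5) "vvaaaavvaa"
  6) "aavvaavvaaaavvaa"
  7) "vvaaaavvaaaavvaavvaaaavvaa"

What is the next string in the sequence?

Each term (from the third on) is the two preceding terms concatenated in order: term 3 = vv·aa = vvaa.
The next term joins aavvaavvaaaavvaa and vvaaaavvaaaavvaavvaaaavvaa.

aavvaavvaaaavvaavvaaaavvaaaavvaavvaaaavvaa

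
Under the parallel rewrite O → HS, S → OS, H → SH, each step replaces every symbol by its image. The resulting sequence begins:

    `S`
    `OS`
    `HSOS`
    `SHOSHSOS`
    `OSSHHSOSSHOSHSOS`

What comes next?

HSOSOSSHSHOSHSOSOSSHHSOSSHOSHSOS

Applying the rule to each of the 16 symbols of OSSHHSOSSHOSHSOS gives the pieces HS OS OS SH SH OS HS OS OS SH HS OS SH OS HS OS, which concatenate to the answer.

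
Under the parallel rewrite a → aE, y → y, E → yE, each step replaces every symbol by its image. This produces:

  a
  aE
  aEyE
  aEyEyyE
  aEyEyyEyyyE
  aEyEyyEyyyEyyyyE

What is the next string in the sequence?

φ(aEyEyyEyyyEyyyyE) expands symbol-by-symbol to aE yE y yE y y yE y y y yE y y y y yE; joining the 16 pieces gives the next term.

aEyEyyEyyyEyyyyEyyyyyE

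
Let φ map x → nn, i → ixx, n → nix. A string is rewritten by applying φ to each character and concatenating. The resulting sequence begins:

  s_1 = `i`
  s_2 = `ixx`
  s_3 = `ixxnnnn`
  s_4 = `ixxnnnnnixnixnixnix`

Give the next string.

Rewriting the 19 symbols of ixxnnnnnixnixnixnix one by one yields ixx nn nn nix nix nix nix nix ixx nn nix ixx nn nix ixx nn nix ixx nn; concatenated:

ixxnnnnnixnixnixnixnixixxnnnixixxnnnixixxnnnixixxnn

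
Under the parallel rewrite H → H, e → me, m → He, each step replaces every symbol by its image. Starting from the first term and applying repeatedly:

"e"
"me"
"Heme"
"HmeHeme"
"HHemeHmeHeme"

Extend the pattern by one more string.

HHmeHemeHHemeHmeHeme

Rewriting each symbol of HHemeHmeHeme: H→H, H→H, e→me, m→He, e→me, H→H, m→He, e→me, H→H, e→me, m→He, e→me, which concatenates to H H me He me H He me H me He me.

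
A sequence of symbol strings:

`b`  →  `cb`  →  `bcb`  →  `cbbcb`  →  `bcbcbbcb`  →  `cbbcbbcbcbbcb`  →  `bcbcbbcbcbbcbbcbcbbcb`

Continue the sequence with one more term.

cbbcbbcbcbbcbbcbcbbcbcbbcbbcbcbbcb

From term 3 onward, concatenate the second-to-last term with the last: b·cb = bcb, cb·bcb = cbbcb, …
The next term joins cbbcbbcbcbbcb and bcbcbbcbcbbcbbcbcbbcb.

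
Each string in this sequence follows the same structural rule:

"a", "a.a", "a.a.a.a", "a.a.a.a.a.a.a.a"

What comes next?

a.a.a.a.a.a.a.a.a.a.a.a.a.a.a.a

s(k+1) = s(k)·.·s(k) — each term doubles the last with '.' between the halves.
One more doubling of a.a.a.a.a.a.a.a gives the answer.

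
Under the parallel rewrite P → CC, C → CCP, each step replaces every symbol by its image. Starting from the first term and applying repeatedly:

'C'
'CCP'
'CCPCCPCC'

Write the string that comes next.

Expanding CCPCCPCC: C→CCP, C→CCP, P→CC, C→CCP, C→CCP, P→CC, C→CCP, C→CCP. Concatenated: CCP CCP CC CCP CCP CC CCP CCP.

CCPCCPCCCCPCCPCCCCPCCP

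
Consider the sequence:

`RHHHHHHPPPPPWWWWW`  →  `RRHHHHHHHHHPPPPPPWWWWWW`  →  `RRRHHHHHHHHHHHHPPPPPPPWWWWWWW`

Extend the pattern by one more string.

Reading off run lengths: R runs 1, 2, 3; H runs 6, 9, 12; P runs 5, 6, 7; W runs 5, 6, 7 — each is linear in n, where the shown terms are n = 2, 3, 4.
At n = 5 the blocks have lengths 4, 15, 8, 8.

RRRRHHHHHHHHHHHHHHHPPPPPPPPWWWWWWWW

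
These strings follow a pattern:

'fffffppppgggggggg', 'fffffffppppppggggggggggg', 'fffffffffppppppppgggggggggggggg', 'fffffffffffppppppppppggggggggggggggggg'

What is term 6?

fffffffffffffffppppppppppppppggggggggggggggggggggggg

Reading off run lengths: f runs 5, 7, 9, 11; p runs 4, 6, 8, 10; g runs 8, 11, 14, 17 — each is linear in n, where the shown terms are n = 2, 3, 4, 5.
Setting n = 7 gives 15, 14, 23 characters in each block.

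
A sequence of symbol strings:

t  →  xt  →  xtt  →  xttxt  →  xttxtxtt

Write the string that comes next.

xttxtxttxttxt

From term 3 onward, concatenate the last term with the second-to-last: xt·t = xtt, xtt·xt = xttxt, …
So term 6 is xttxtxtt·xttxt.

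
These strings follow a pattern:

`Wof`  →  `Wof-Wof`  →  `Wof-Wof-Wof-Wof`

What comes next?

s(k+1) = s(k)·-·s(k) — each term doubles the last with '-' between the halves.
Doubling Wof-Wof-Wof-Wof with '-' between the halves:

Wof-Wof-Wof-Wof-Wof-Wof-Wof-Wof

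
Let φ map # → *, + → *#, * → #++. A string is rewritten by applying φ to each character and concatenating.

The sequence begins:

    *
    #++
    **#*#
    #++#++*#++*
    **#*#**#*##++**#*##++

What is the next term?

#++#++*#++*#++#++*#++***#*##++#++*#++***#*#

Replace each of the 21 characters of **#*#**#*##++**#*##++ in place — #++ #++ * #++ * #++ #++ * #++ * * *# *# #++ #++ * #++ * * *# *# — and concatenate.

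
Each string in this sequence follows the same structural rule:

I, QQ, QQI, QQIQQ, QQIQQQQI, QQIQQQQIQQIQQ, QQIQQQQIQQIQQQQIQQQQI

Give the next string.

This is a Fibonacci-style word recurrence s(k) = s(k−1)·s(k−2): e.g. QQ·I = QQI.
So term 8 is QQIQQQQIQQIQQQQIQQQQI·QQIQQQQIQQIQQ.

QQIQQQQIQQIQQQQIQQQQIQQIQQQQIQQIQQ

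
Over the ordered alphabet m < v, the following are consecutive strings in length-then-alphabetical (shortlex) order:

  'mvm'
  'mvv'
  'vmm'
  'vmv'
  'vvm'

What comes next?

vvv

The successor of vvm increments the rightmost position that isn't already v and resets every position after it to m.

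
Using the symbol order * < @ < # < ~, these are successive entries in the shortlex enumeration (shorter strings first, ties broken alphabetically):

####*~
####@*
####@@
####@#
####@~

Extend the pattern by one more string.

#####*

Treat ####@~ as a base-4 numeral over the given alphabet and add one, carrying through any trailing ~'s.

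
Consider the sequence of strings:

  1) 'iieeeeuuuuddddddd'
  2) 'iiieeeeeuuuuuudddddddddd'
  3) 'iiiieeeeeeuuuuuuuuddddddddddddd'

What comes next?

Reading off run lengths: i runs 2, 3, 4; e runs 4, 5, 6; u runs 4, 6, 8; d runs 7, 10, 13 — each is linear in n, where the shown terms are n = 2, 3, 4.
For the next term, n = 5, so the run lengths are 5, 7, 10, 16.

iiiiieeeeeeeuuuuuuuuuudddddddddddddddd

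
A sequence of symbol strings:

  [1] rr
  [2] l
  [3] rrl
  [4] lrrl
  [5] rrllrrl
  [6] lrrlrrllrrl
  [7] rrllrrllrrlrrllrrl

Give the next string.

From term 3 onward, concatenate the second-to-last term with the last: rr·l = rrl, l·rrl = lrrl, …
The next term joins lrrlrrllrrl and rrllrrllrrlrrllrrl.

lrrlrrllrrlrrllrrllrrlrrllrrl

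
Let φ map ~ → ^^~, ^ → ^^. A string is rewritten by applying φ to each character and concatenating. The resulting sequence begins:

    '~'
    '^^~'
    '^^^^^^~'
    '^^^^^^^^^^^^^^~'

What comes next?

^^^^^^^^^^^^^^^^^^^^^^^^^^^^^^~

Applying the rule to each of the 15 symbols of ^^^^^^^^^^^^^^~ gives the pieces ^^ ^^ ^^ ^^ ^^ ^^ ^^ ^^ ^^ ^^ ^^ ^^ ^^ ^^ ^^~, which concatenate to the answer.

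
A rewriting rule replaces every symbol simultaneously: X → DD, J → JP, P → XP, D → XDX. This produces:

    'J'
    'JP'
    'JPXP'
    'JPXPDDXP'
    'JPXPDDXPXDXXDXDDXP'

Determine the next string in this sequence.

Applying the rule to each of the 18 symbols of JPXPDDXPXDXXDXDDXP gives the pieces JP XP DD XP XDX XDX DD XP DD XDX DD DD XDX DD XDX XDX DD XP, which concatenate to the answer.

JPXPDDXPXDXXDXDDXPDDXDXDDDDXDXDDXDXXDXDDXP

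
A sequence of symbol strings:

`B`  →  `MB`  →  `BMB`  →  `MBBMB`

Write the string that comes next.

Each term (from the third on) is the two preceding terms concatenated in order: term 3 = B·MB = BMB.
So term 5 is BMB·MBBMB.

BMBMBBMB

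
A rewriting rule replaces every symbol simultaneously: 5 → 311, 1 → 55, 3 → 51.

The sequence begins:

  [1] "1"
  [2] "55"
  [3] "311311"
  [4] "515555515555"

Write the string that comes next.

Expanding 515555515555: 5→311, 1→55, 5→311, 5→311, 5→311, 5→311, 5→311, 1→55, 5→311, 5→311, 5→311, 5→311. Concatenated: 311 55 311 311 311 311 311 55 311 311 311 311.

3115531131131131131155311311311311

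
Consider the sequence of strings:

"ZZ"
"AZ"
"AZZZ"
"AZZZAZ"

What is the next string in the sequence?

AZZZAZAZZZ

From term 3 onward, concatenate the last term with the second-to-last: AZ·ZZ = AZZZ, AZZZ·AZ = AZZZAZ, …
The next term joins AZZZAZ and AZZZ.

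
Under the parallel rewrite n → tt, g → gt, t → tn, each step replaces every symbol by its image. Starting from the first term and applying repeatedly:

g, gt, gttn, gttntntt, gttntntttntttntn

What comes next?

Applying the rule to each of the 16 symbols of gttntntttntttntn gives the pieces gt tn tn tt tn tt tn tn tn tt tn tn tn tt tn tt, which concatenate to the answer.

gttntntttntttntntntttntntntttntt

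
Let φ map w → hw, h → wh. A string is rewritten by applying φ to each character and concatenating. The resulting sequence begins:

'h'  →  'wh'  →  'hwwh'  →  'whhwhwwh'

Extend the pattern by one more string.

Expanding whhwhwwh: w→hw, h→wh, h→wh, w→hw, h→wh, w→hw, w→hw, h→wh. Concatenated: hw wh wh hw wh hw hw wh.

hwwhwhhwwhhwhwwh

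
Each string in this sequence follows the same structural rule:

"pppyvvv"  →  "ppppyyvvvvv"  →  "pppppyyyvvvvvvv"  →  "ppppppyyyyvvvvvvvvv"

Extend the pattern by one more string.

pppppppyyyyyvvvvvvvvvvv

Each string has the form p^{n+1} y^{n-1} v^{2n-1}, where the shown terms are n = 2, 3, 4, 5.
At n = 6 the blocks have lengths 7, 5, 11.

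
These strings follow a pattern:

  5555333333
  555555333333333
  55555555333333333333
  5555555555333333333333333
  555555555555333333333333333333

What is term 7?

5555555555555555333333333333333333333333

The n-th term is 2n 5's then 3n 3's, where the shown terms are n = 2, 3, 4, 5, 6.
At n = 8 the blocks have lengths 16, 24.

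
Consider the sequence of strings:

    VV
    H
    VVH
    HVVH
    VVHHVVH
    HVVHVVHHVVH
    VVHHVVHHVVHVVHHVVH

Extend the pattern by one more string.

HVVHVVHHVVHVVHHVVHHVVHVVHHVVH

From term 3 onward, concatenate the second-to-last term with the last: VV·H = VVH, H·VVH = HVVH, …
The next term joins HVVHVVHHVVH and VVHHVVHHVVHVVHHVVH.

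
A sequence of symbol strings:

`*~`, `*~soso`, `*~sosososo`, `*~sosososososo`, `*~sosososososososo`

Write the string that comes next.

The strings grow by a fixed suffix soso each time.
So the next term is *~sosososososososo·soso.

*~sosososososososososo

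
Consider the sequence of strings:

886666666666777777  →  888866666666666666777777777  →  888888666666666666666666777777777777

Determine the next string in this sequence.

888888886666666666666666666666777777777777777

The n-th term is 2n-2 8's then 4n+2 6's then 3n 7's, where the shown terms are n = 2, 3, 4.
Setting n = 5 gives 8, 22, 15 characters in each block.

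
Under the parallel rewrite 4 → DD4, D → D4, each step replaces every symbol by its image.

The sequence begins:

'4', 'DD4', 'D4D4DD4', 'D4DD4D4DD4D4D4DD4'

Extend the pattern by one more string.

D4DD4D4D4DD4D4DD4D4D4DD4D4DD4D4DD4D4D4DD4

Applying the rule to each of the 17 symbols of D4DD4D4DD4D4D4DD4 gives the pieces D4 DD4 D4 D4 DD4 D4 DD4 D4 D4 DD4 D4 DD4 D4 DD4 D4 D4 DD4, which concatenate to the answer.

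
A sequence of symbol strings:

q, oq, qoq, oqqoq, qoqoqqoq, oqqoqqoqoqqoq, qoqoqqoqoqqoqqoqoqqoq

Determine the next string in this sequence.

Each term (from the third on) is the two preceding terms concatenated in order: term 3 = q·oq = qoq.
Continuing: oqqoqqoqoqqoq · qoqoqqoqoqqoqqoqoqqoq gives term 8.

oqqoqqoqoqqoqqoqoqqoqoqqoqqoqoqqoq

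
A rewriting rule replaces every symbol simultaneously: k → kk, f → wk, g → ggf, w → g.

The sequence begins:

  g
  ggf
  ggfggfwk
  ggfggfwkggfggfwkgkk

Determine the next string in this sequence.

Rewriting the 19 symbols of ggfggfwkggfggfwkgkk one by one yields ggf ggf wk ggf ggf wk g kk ggf ggf wk ggf ggf wk g kk ggf kk kk; concatenated:

ggfggfwkggfggfwkgkkggfggfwkggfggfwkgkkggfkkkk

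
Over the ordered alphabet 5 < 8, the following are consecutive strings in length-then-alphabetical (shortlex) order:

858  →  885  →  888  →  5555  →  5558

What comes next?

The successor of 5558 increments the rightmost position that isn't already 8 and resets every position after it to 5.

5585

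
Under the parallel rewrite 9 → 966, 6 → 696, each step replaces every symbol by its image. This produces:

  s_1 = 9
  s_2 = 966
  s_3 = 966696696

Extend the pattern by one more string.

Rewriting each symbol of 966696696: 9→966, 6→696, 6→696, 6→696, 9→966, 6→696, 6→696, 9→966, 6→696, which concatenates to 966 696 696 696 966 696 696 966 696.

966696696696966696696966696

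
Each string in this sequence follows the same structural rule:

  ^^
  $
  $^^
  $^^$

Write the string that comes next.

$^^$$^^

Each term (from the third on) is the previous term followed by the one before it: term 3 = $·^^ = $^^.
The next term joins $^^$ and $^^.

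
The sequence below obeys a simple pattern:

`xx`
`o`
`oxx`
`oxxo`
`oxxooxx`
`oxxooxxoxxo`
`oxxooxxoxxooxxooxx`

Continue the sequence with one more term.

This is a Fibonacci-style word recurrence s(k) = s(k−1)·s(k−2): e.g. o·xx = oxx.
Continuing: oxxooxxoxxooxxooxx · oxxooxxoxxo gives term 8.

oxxooxxoxxooxxooxxoxxooxxoxxo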